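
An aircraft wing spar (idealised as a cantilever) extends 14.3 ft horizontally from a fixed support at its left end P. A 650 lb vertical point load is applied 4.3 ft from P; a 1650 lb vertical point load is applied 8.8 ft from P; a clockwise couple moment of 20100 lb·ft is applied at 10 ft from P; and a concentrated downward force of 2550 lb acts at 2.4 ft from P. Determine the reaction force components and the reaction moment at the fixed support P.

P_x = 0, P_y = 4850 lb, M_P = 43540 lb·ft

ΣF_x = 0: P_x = 0.
ΣF_y = 0: P_y − 650 − 1650 − 2550 = 0 → P_y = 4850 lb.
ΣM about P: M_P − 650·4.3 − 1650·8.8 − 20100 − 2550·2.4 = 0 → M_P = 43540 lb·ft.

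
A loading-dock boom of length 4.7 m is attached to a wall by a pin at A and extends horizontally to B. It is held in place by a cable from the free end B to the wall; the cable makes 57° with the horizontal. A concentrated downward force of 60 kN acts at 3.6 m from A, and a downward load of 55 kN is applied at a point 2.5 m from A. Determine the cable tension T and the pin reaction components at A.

ΣM about A: T·sin57°·4.7 − 60·3.6 − 55·2.5 = 0 → T = 353.5/(4.7·0.838671) = 89.6809 ≈ 89.68 kN.
ΣF_x = 0: A_x − T·cos57° = 0 → A_x = 89.6809 × 0.544639 = 48.84 kN.
ΣF_y = 0: A_y + T·sin57° − 60 − 55 = 0 → A_y = 115 − 89.6809 × 0.838671 = 39.79 kN.

T = 89.68 kN, A_x = 48.84 kN, A_y = 39.79 kN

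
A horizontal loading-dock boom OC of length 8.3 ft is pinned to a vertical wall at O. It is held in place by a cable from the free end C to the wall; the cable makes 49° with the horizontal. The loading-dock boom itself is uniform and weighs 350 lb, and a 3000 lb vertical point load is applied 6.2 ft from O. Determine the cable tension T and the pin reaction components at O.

T = 3201 lb, O_x = 2100 lb, O_y = 934.0 lb

ΣM about O: T·sin49°·8.3 − 350·4.15 − 3000·6.2 = 0 → T = 20052.5/(8.3·0.75471) = 3201.18 ≈ 3201 lb.
ΣF_x = 0: O_x − T·cos49° = 0 → O_x = 3201.18 × 0.656059 = 2100 lb.
ΣF_y = 0: O_y + T·sin49° − 350 − 3000 = 0 → O_y = 3350 − 3201.18 × 0.75471 = 934.0 lb.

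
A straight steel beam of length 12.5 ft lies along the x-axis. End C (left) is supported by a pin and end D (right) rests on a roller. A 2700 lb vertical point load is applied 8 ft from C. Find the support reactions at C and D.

ΣM about C: D_y·12.5 − 2700·8 = 0 → D_y = 21600/12.5 = 1728 lb.
ΣF_y = 0: C_y + 1728 − 2700 = 0 → C_y = 972.0 lb.
ΣF_x = 0: no horizontal applied forces, so C_x = 0.

C_x = 0, C_y = 972.0 lb, D_y = 1728 lb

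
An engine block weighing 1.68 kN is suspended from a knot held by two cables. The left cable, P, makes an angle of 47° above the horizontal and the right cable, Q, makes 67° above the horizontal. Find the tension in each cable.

ΣF_x = 0: −T_P·cos47° + T_Q·cos67° = 0 → T_Q = 1.74544·T_P.
ΣF_y = 0: T_P·sin47° + T_Q·sin67° = 1.68.
Substitute: T_P·(0.731354 + 1.74544·0.920505) = 1.68 → T_P = 0.718551 ≈ 0.7186 kN.
Then T_Q = 1.74544 × 0.718551 = 1.254 kN.

T_P = 0.7186 kN, T_Q = 1.254 kN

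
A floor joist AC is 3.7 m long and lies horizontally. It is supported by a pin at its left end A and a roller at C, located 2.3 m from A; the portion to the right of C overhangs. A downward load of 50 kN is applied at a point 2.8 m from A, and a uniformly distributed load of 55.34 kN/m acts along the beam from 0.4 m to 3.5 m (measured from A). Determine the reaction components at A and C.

Resultant of the distributed load: 55.34 × 3.1 = 171.554 kN at 1.95 m from A.
Moments about A: C_y·2.3 − 50·2.8 − (55.34·3.1)·1.95 = 0 → C_y = 474.5303/2.3 = 206.318 ≈ 206.3 kN.
ΣF_y = 0: A_y + 206.318 − 50 − 55.34·3.1 = 0 → A_y = 15.24 kN.
ΣF_x = 0: no horizontal applied forces, so A_x = 0.

A_x = 0, A_y = 15.24 kN, C_y = 206.3 kN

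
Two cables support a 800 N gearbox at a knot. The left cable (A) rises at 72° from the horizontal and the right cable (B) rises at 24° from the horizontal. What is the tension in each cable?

T_A = 734.9 N, T_B = 248.6 N

ΣF_x = 0: −T_A·cos72° + T_B·cos24° = 0 → T_B = 0.338261·T_A.
ΣF_y = 0: T_A·sin72° + T_B·sin24° = 800.
Substitute: T_A·(0.951057 + 0.338261·0.406737) = 800 → T_A = 734.862 ≈ 734.9 N.
Then T_B = 0.338261 × 734.862 = 248.6 N.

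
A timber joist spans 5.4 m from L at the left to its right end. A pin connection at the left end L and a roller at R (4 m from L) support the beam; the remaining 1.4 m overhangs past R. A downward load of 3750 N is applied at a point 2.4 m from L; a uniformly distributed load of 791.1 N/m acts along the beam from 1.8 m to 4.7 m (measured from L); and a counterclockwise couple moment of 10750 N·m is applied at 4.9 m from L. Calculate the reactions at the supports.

Resultant of the distributed load: 791.1 × 2.9 = 2294.19 N at 3.25 m from L.
Moments about L: R_y·4 − 3750·2.4 − (791.1·2.9)·3.25 + 10750 = 0 → R_y = 5706.1175/4 = 1426.53 ≈ 1427 N.
ΣF_y = 0: L_y + 1426.53 − 3750 − 791.1·2.9 = 0 → L_y = 4618 N.
ΣF_x = 0: no horizontal applied forces, so L_x = 0.

L_x = 0, L_y = 4618 N, R_y = 1427 N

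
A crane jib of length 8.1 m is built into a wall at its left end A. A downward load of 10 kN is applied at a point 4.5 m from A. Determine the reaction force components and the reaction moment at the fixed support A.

ΣF_x = 0: A_x = 0.
ΣF_y = 0: A_y − 10 = 0 → A_y = 10.00 kN.
ΣM about A: M_A − 10·4.5 = 0 → M_A = 45.00 kN·m.

A_x = 0, A_y = 10.00 kN, M_A = 45.00 kN·m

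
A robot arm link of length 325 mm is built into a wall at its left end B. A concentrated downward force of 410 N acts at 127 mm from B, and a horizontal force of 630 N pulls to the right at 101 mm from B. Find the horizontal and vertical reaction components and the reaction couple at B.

B_x = -630.0 N, B_y = 410.0 N, M_B = 52070 N·mm

ΣF_x = 0: B_x + 630 = 0 → B_x = -630.0 N.
ΣF_y = 0: B_y − 410 = 0 → B_y = 410.0 N.
ΣM about B: M_B − 410·127 = 0 → M_B = 52070 N·mm.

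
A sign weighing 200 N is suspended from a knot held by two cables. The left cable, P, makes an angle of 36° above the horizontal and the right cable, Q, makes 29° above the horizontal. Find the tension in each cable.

T_P = 193.0 N, T_Q = 178.5 N

ΣF_x = 0: −T_P·cos36° + T_Q·cos29° = 0 → T_Q = 0.924993·T_P.
ΣF_y = 0: T_P·sin36° + T_Q·sin29° = 200.
Substitute: T_P·(0.587785 + 0.924993·0.48481) = 200 → T_P = 193.007 ≈ 193.0 N.
Then T_Q = 0.924993 × 193.007 = 178.5 N.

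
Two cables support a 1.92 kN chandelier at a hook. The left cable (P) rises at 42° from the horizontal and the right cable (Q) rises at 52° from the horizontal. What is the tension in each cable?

T_P = 1.185 kN, T_Q = 1.430 kN

ΣF_x = 0: −T_P·cos42° + T_Q·cos52° = 0 → T_Q = 1.20707·T_P.
ΣF_y = 0: T_P·sin42° + T_Q·sin52° = 1.92.
Substitute: T_P·(0.669131 + 1.20707·0.788011) = 1.92 → T_P = 1.18495 ≈ 1.185 kN.
Then T_Q = 1.20707 × 1.18495 = 1.430 kN.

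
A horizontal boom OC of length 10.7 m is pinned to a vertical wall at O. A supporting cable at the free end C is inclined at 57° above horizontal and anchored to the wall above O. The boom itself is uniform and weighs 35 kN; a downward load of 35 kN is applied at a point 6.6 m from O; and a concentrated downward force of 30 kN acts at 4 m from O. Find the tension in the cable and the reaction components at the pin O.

T = 59.98 kN, O_x = 32.67 kN, O_y = 49.70 kN

ΣM about O: T·sin57°·10.7 − 35·5.35 − 35·6.6 − 30·4 = 0 → T = 538.25/(10.7·0.838671) = 59.9803 ≈ 59.98 kN.
ΣF_x = 0: O_x − T·cos57° = 0 → O_x = 59.9803 × 0.544639 = 32.67 kN.
ΣF_y = 0: O_y + T·sin57° − 35 − 35 − 30 = 0 → O_y = 100 − 59.9803 × 0.838671 = 49.70 kN.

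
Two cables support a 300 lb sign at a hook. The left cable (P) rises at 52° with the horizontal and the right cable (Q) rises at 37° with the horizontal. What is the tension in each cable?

T_P = 239.6 lb, T_Q = 184.7 lb

ΣF_x = 0: −T_P·cos52° + T_Q·cos37° = 0 → T_Q = 0.770892·T_P.
ΣF_y = 0: T_P·sin52° + T_Q·sin37° = 300.
Substitute: T_P·(0.788011 + 0.770892·0.601815) = 300 → T_P = 239.627 ≈ 239.6 lb.
Then T_Q = 0.770892 × 239.627 = 184.7 lb.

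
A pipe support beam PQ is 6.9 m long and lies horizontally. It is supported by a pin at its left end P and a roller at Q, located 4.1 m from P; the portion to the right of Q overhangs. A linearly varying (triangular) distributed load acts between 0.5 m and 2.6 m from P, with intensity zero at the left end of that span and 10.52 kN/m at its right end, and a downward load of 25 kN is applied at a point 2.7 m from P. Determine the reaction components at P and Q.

Resultant of the triangular load: ½ × 10.52 × 2.1 = 11.046 kN, acting at 1.9 m from P (one-third of the span from the peak).
Moments about P: Q_y·4.1 − (½·10.52·2.1)·1.9 − 25·2.7 = 0 → Q_y = 88.4874/4.1 = 21.5823 ≈ 21.58 kN.
ΣF_y = 0: P_y + 21.5823 − ½·10.52·2.1 − 25 = 0 → P_y = 14.46 kN.
ΣF_x = 0: no horizontal applied forces, so P_x = 0.

P_x = 0, P_y = 14.46 kN, Q_y = 21.58 kN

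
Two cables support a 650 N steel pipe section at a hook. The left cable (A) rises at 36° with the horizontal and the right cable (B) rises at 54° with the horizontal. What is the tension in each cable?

ΣF_x = 0: −T_A·cos36° + T_B·cos54° = 0 → T_B = 1.37638·T_A.
ΣF_y = 0: T_A·sin36° + T_B·sin54° = 650.
Substitute: T_A·(0.587785 + 1.37638·0.809017) = 650 → T_A = 382.061 ≈ 382.1 N.
Then T_B = 1.37638 × 382.061 = 525.9 N.

T_A = 382.1 N, T_B = 525.9 N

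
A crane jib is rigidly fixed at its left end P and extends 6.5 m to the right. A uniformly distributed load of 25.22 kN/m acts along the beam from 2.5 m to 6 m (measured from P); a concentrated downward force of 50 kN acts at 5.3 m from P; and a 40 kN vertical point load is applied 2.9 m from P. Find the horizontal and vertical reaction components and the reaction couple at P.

Resultant of the distributed load: 25.22 × 3.5 = 88.27 kN at 4.25 m from P.
ΣF_x = 0: P_x = 0.
ΣF_y = 0: P_y − 25.22·3.5 − 50 − 40 = 0 → P_y = 178.3 kN.
ΣM about P: M_P − (25.22·3.5)·4.25 − 50·5.3 − 40·2.9 = 0 → M_P = 756.1 kN·m.

P_x = 0, P_y = 178.3 kN, M_P = 756.1 kN·m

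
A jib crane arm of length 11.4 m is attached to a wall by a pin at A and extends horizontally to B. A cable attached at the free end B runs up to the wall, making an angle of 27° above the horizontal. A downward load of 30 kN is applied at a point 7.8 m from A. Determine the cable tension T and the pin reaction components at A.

ΣM about A: T·sin27°·11.4 − 30·7.8 = 0 → T = 234/(11.4·0.45399) = 45.2131 ≈ 45.21 kN.
ΣF_x = 0: A_x − T·cos27° = 0 → A_x = 45.2131 × 0.891007 = 40.29 kN.
ΣF_y = 0: A_y + T·sin27° − 30 = 0 → A_y = 30 − 45.2131 × 0.45399 = 9.474 kN.

T = 45.21 kN, A_x = 40.29 kN, A_y = 9.474 kN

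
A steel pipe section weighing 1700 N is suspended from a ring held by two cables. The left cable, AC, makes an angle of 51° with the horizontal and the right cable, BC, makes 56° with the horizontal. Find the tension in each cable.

T_AC = 994.1 N, T_BC = 1119 N

ΣF_x = 0: −T_AC·cos51° + T_BC·cos56° = 0 → T_BC = 1.12541·T_AC.
ΣF_y = 0: T_AC·sin51° + T_BC·sin56° = 1700.
Substitute: T_AC·(0.777146 + 1.12541·0.829038) = 1700 → T_AC = 994.063 ≈ 994.1 N.
Then T_BC = 1.12541 × 994.063 = 1119 N.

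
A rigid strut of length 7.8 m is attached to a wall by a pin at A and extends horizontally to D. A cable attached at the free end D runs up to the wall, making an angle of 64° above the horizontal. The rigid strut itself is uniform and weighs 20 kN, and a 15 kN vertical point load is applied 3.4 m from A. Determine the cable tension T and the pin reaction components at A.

T = 18.40 kN, A_x = 8.066 kN, A_y = 18.46 kN

ΣM about A: T·sin64°·7.8 − 20·3.9 − 15·3.4 = 0 → T = 129/(7.8·0.898794) = 18.4007 ≈ 18.40 kN.
ΣF_x = 0: A_x − T·cos64° = 0 → A_x = 18.4007 × 0.438371 = 8.066 kN.
ΣF_y = 0: A_y + T·sin64° − 20 − 15 = 0 → A_y = 35 − 18.4007 × 0.898794 = 18.46 kN.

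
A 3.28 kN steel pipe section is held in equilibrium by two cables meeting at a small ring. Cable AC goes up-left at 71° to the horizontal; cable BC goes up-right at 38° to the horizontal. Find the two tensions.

ΣF_x = 0: −T_AC·cos71° + T_BC·cos38° = 0 → T_BC = 0.413152·T_AC.
ΣF_y = 0: T_AC·sin71° + T_BC·sin38° = 3.28.
Substitute: T_AC·(0.945519 + 0.413152·0.615661) = 3.28 → T_AC = 2.73361 ≈ 2.734 kN.
Then T_BC = 0.413152 × 2.73361 = 1.129 kN.

T_AC = 2.734 kN, T_BC = 1.129 kN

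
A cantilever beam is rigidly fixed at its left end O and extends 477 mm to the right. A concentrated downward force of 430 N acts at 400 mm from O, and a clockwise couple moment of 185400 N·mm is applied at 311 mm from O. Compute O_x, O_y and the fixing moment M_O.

O_x = 0, O_y = 430.0 N, M_O = 357400 N·mm

ΣF_x = 0: O_x = 0.
ΣF_y = 0: O_y − 430 = 0 → O_y = 430.0 N.
ΣM about O: M_O − 430·400 − 185400 = 0 → M_O = 357400 N·mm.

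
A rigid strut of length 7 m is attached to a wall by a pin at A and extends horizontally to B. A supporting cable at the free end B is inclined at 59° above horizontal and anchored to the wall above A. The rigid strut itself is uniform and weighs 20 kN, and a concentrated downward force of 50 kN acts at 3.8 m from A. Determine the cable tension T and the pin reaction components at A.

ΣM about A: T·sin59°·7 − 20·3.5 − 50·3.8 = 0 → T = 260/(7·0.857167) = 43.3321 ≈ 43.33 kN.
ΣF_x = 0: A_x − T·cos59° = 0 → A_x = 43.3321 × 0.515038 = 22.32 kN.
ΣF_y = 0: A_y + T·sin59° − 20 − 50 = 0 → A_y = 70 − 43.3321 × 0.857167 = 32.86 kN.

T = 43.33 kN, A_x = 22.32 kN, A_y = 32.86 kN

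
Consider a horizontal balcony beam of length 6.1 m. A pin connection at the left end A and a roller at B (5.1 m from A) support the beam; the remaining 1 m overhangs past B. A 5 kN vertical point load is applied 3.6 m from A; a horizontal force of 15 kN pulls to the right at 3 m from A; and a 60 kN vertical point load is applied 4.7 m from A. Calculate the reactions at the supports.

Taking moments about A: B_y·5.1 − 5·3.6 − 60·4.7 = 0 → B_y = 300/5.1 = 58.8235 ≈ 58.82 kN.
ΣF_y = 0: A_y + 58.8235 − 5 − 60 = 0 → A_y = 6.176 kN.
ΣF_x = 0: A_x + 15 = 0 → A_x = -15.00 kN.

A_x = -15.00 kN, A_y = 6.176 kN, B_y = 58.82 kN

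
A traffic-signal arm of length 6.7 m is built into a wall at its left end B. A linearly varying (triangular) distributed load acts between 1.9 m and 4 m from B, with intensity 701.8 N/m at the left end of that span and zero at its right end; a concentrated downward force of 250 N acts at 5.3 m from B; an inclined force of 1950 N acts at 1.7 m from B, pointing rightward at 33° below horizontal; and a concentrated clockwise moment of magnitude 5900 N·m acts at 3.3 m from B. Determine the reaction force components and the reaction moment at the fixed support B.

Resultant of the triangular load: ½ × 701.8 × 2.1 = 736.89 N, acting at 2.6 m from B (one-third of the span from the peak).
ΣF_x = 0: B_x + 1950·cos33° = 0 → B_x = -1635 N.
ΣF_y = 0: B_y − ½·701.8·2.1 − 250 − 1950·sin33° = 0 → B_y = 2049 N.
ΣM about B: M_B − (½·701.8·2.1)·2.6 − 250·5.3 − 1950·sin33°·1.7 − 5900 = 0 → M_B = 10950 N·m.

B_x = -1635 N, B_y = 2049 N, M_B = 10950 N·m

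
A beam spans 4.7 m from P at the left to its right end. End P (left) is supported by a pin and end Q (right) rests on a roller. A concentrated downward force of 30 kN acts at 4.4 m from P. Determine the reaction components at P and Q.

Moments about P: Q_y·4.7 − 30·4.4 = 0 → Q_y = 132/4.7 = 28.0851 ≈ 28.09 kN.
ΣF_y = 0: P_y + 28.0851 − 30 = 0 → P_y = 1.915 kN.
ΣF_x = 0: no horizontal applied forces, so P_x = 0.

P_x = 0, P_y = 1.915 kN, Q_y = 28.09 kN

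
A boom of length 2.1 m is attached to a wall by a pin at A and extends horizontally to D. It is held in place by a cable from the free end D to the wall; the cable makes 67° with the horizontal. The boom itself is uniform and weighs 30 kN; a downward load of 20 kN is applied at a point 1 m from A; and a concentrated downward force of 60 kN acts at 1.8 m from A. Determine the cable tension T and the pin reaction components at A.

ΣM about A: T·sin67°·2.1 − 30·1.05 − 20·1 − 60·1.8 = 0 → T = 159.5/(2.1·0.920505) = 82.5116 ≈ 82.51 kN.
ΣF_x = 0: A_x − T·cos67° = 0 → A_x = 82.5116 × 0.390731 = 32.24 kN.
ΣF_y = 0: A_y + T·sin67° − 30 − 20 − 60 = 0 → A_y = 110 − 82.5116 × 0.920505 = 34.05 kN.

T = 82.51 kN, A_x = 32.24 kN, A_y = 34.05 kN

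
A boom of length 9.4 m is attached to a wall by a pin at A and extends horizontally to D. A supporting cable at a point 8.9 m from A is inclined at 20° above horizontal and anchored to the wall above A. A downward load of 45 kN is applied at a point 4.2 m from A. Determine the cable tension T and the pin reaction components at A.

ΣM about A: T·sin20°·8.9 − 45·4.2 = 0 → T = 189/(8.9·0.34202) = 62.0898 ≈ 62.09 kN.
ΣF_x = 0: A_x − T·cos20° = 0 → A_x = 62.0898 × 0.939693 = 58.35 kN.
ΣF_y = 0: A_y + T·sin20° − 45 = 0 → A_y = 45 − 62.0898 × 0.34202 = 23.76 kN.

T = 62.09 kN, A_x = 58.35 kN, A_y = 23.76 kN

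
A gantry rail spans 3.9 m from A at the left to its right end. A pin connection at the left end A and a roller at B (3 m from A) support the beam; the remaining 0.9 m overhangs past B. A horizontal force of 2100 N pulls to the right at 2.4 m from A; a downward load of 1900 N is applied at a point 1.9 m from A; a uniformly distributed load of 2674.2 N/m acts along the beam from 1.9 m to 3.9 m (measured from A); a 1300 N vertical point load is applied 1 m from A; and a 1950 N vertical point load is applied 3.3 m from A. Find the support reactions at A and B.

A_x = -2100 N, A_y = 1547 N, B_y = 8952 N

Resultant of the distributed load: 2674.2 × 2 = 5348.4 N at 2.9 m from A.
Moments about A: B_y·3 − 1900·1.9 − (2674.2·2)·2.9 − 1300·1 − 1950·3.3 = 0 → B_y = 26855.36/3 = 8951.79 ≈ 8952 N.
ΣF_y = 0: A_y + 8951.79 − 1900 − 2674.2·2 − 1300 − 1950 = 0 → A_y = 1547 N.
ΣF_x = 0: A_x + 2100 = 0 → A_x = -2100 N.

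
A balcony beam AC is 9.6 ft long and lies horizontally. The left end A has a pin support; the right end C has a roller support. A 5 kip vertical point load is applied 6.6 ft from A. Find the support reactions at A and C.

A_x = 0, A_y = 1.562 kip, C_y = 3.438 kip

Taking moments about A: C_y·9.6 − 5·6.6 = 0 → C_y = 33/9.6 = 3.4375 ≈ 3.438 kip.
ΣF_y = 0: A_y + 3.4375 − 5 = 0 → A_y = 1.562 kip.
ΣF_x = 0: no horizontal applied forces, so A_x = 0.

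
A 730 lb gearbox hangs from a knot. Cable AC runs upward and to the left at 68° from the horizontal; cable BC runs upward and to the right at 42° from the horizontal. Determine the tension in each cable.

T_AC = 577.3 lb, T_BC = 291.0 lb

ΣF_x = 0: −T_AC·cos68° + T_BC·cos42° = 0 → T_BC = 0.504083·T_AC.
ΣF_y = 0: T_AC·sin68° + T_BC·sin42° = 730.
Substitute: T_AC·(0.927184 + 0.504083·0.669131) = 730 → T_AC = 577.312 ≈ 577.3 lb.
Then T_BC = 0.504083 × 577.312 = 291.0 lb.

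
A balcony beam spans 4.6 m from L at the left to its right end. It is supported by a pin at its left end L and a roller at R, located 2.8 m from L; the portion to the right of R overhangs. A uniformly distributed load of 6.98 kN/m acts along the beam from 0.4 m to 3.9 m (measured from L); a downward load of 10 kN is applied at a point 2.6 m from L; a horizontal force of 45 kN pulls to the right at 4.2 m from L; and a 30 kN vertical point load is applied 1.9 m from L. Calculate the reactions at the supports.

L_x = -45.00 kN, L_y = 16.03 kN, R_y = 48.40 kN

Resultant of the distributed load: 6.98 × 3.5 = 24.43 kN at 2.15 m from L.
Moments about L: R_y·2.8 − (6.98·3.5)·2.15 − 10·2.6 − 30·1.9 = 0 → R_y = 135.5245/2.8 = 48.4016 ≈ 48.40 kN.
ΣF_y = 0: L_y + 48.4016 − 6.98·3.5 − 10 − 30 = 0 → L_y = 16.03 kN.
ΣF_x = 0: L_x + 45 = 0 → L_x = -45.00 kN.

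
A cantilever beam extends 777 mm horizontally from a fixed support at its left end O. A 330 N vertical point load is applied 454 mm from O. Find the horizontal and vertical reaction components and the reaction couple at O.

ΣF_x = 0: O_x = 0.
ΣF_y = 0: O_y − 330 = 0 → O_y = 330.0 N.
ΣM about O: M_O − 330·454 = 0 → M_O = 149800 N·mm.

O_x = 0, O_y = 330.0 N, M_O = 149800 N·mm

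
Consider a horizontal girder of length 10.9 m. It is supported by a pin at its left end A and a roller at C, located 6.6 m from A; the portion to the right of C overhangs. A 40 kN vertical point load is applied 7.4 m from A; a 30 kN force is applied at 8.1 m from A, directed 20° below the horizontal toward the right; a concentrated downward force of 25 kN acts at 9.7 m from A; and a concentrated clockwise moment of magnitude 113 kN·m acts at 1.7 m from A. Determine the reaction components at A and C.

Taking moments about A: C_y·6.6 − 40·7.4 − 30·sin20°·8.1 − 25·9.7 − 113 = 0 → C_y = 734.611/6.6 = 111.305 ≈ 111.3 kN.
ΣF_y = 0: A_y + 111.305 − 40 − 30·sin20° − 25 = 0 → A_y = -36.04 kN.
ΣF_x = 0: A_x + 30·cos20° = 0 → A_x = -28.19 kN.

A_x = -28.19 kN, A_y = -36.04 kN, C_y = 111.3 kN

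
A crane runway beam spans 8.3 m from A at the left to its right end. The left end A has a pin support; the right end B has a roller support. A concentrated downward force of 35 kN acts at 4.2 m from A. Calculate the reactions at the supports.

A_x = 0, A_y = 17.29 kN, B_y = 17.71 kN

ΣM about A: B_y·8.3 − 35·4.2 = 0 → B_y = 147/8.3 = 17.7108 ≈ 17.71 kN.
ΣF_y = 0: A_y + 17.7108 − 35 = 0 → A_y = 17.29 kN.
ΣF_x = 0: no horizontal applied forces, so A_x = 0.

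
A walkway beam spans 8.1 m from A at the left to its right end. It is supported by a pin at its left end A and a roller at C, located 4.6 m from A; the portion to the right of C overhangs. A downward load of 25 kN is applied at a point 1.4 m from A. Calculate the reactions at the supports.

Moments about A: C_y·4.6 − 25·1.4 = 0 → C_y = 35/4.6 = 7.6087 ≈ 7.609 kN.
ΣF_y = 0: A_y + 7.6087 − 25 = 0 → A_y = 17.39 kN.
ΣF_x = 0: no horizontal applied forces, so A_x = 0.

A_x = 0, A_y = 17.39 kN, C_y = 7.609 kN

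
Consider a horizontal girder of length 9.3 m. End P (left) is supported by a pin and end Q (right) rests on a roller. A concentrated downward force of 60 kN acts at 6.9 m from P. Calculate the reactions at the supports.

P_x = 0, P_y = 15.48 kN, Q_y = 44.52 kN

ΣM about P: Q_y·9.3 − 60·6.9 = 0 → Q_y = 414/9.3 = 44.5161 ≈ 44.52 kN.
ΣF_y = 0: P_y + 44.5161 − 60 = 0 → P_y = 15.48 kN.
ΣF_x = 0: no horizontal applied forces, so P_x = 0.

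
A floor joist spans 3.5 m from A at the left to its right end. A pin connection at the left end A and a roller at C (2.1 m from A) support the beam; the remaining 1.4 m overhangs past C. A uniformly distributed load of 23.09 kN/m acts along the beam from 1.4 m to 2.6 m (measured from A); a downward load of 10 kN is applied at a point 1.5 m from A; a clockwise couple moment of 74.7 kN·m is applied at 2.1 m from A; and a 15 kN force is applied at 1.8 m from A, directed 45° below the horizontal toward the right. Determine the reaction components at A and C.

A_x = -10.61 kN, A_y = -29.88 kN, C_y = 78.19 kN

Resultant of the distributed load: 23.09 × 1.2 = 27.708 kN at 2 m from A.
ΣM about A: C_y·2.1 − (23.09·1.2)·2 − 10·1.5 − 74.7 − 15·sin45°·1.8 = 0 → C_y = 164.208/2.1 = 78.1943 ≈ 78.19 kN.
ΣF_y = 0: A_y + 78.1943 − 23.09·1.2 − 10 − 15·sin45° = 0 → A_y = -29.88 kN.
ΣF_x = 0: A_x + 15·cos45° = 0 → A_x = -10.61 kN.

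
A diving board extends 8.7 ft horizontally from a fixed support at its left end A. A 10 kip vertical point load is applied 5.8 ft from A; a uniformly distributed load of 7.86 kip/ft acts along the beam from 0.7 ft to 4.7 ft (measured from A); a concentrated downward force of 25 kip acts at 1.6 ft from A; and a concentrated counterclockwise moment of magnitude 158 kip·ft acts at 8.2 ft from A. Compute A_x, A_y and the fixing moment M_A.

A_x = 0, A_y = 66.44 kip, M_A = 24.89 kip·ft

Resultant of the distributed load: 7.86 × 4 = 31.44 kip at 2.7 ft from A.
ΣF_x = 0: A_x = 0.
ΣF_y = 0: A_y − 10 − 7.86·4 − 25 = 0 → A_y = 66.44 kip.
ΣM about A: M_A − 10·5.8 − (7.86·4)·2.7 − 25·1.6 + 158 = 0 → M_A = 24.89 kip·ft.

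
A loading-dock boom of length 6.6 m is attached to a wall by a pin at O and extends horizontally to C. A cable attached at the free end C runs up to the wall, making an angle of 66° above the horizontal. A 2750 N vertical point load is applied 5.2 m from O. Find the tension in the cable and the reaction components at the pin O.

ΣM about O: T·sin66°·6.6 − 2750·5.2 = 0 → T = 14300/(6.6·0.913545) = 2371.71 ≈ 2372 N.
ΣF_x = 0: O_x − T·cos66° = 0 → O_x = 2371.71 × 0.406737 = 964.7 N.
ΣF_y = 0: O_y + T·sin66° − 2750 = 0 → O_y = 2750 − 2371.71 × 0.913545 = 583.3 N.

T = 2372 N, O_x = 964.7 N, O_y = 583.3 N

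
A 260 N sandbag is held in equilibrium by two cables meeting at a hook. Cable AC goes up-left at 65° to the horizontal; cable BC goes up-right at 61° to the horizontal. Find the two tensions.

T_AC = 155.8 N, T_BC = 135.8 N

ΣF_x = 0: −T_AC·cos65° + T_BC·cos61° = 0 → T_BC = 0.87172·T_AC.
ΣF_y = 0: T_AC·sin65° + T_BC·sin61° = 260.
Substitute: T_AC·(0.906308 + 0.87172·0.87462) = 260 → T_AC = 155.807 ≈ 155.8 N.
Then T_BC = 0.87172 × 155.807 = 135.8 N.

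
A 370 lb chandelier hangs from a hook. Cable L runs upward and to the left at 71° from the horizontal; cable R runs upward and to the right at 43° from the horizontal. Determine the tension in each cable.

ΣF_x = 0: −T_L·cos71° + T_R·cos43° = 0 → T_R = 0.445158·T_L.
ΣF_y = 0: T_L·sin71° + T_R·sin43° = 370.
Substitute: T_L·(0.945519 + 0.445158·0.681998) = 370 → T_L = 296.21 ≈ 296.2 lb.
Then T_R = 0.445158 × 296.21 = 131.9 lb.

T_L = 296.2 lb, T_R = 131.9 lb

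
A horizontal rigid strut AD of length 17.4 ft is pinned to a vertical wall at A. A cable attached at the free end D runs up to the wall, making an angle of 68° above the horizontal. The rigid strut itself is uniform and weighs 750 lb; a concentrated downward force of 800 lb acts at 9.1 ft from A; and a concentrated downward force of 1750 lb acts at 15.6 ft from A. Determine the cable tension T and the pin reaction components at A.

T = 2548 lb, A_x = 954.5 lb, A_y = 937.6 lb

ΣM about A: T·sin68°·17.4 − 750·8.7 − 800·9.1 − 1750·15.6 = 0 → T = 41105/(17.4·0.927184) = 2547.88 ≈ 2548 lb.
ΣF_x = 0: A_x − T·cos68° = 0 → A_x = 2547.88 × 0.374607 = 954.5 lb.
ΣF_y = 0: A_y + T·sin68° − 750 − 800 − 1750 = 0 → A_y = 3300 − 2547.88 × 0.927184 = 937.6 lb.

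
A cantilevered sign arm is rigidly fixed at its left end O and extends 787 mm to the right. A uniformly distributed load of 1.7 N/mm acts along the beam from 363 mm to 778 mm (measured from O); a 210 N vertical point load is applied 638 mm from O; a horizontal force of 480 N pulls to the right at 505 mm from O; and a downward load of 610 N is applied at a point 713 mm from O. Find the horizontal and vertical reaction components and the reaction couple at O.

Resultant of the distributed load: 1.7 × 415 = 705.5 N at 570.5 mm from O.
ΣF_x = 0: O_x + 480 = 0 → O_x = -480.0 N.
ΣF_y = 0: O_y − 1.7·415 − 210 − 610 = 0 → O_y = 1526 N.
ΣM about O: M_O − (1.7·415)·570.5 − 210·638 − 610·713 = 0 → M_O = 971400 N·mm.

O_x = -480.0 N, O_y = 1526 N, M_O = 971400 N·mm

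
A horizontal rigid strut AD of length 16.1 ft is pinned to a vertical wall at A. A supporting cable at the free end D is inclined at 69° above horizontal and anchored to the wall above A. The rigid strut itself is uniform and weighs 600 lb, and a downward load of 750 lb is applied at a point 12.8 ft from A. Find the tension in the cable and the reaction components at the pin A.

ΣM about A: T·sin69°·16.1 − 600·8.05 − 750·12.8 = 0 → T = 14430/(16.1·0.93358) = 960.039 ≈ 960.0 lb.
ΣF_x = 0: A_x − T·cos69° = 0 → A_x = 960.039 × 0.358368 = 344.0 lb.
ΣF_y = 0: A_y + T·sin69° − 600 − 750 = 0 → A_y = 1350 − 960.039 × 0.93358 = 453.7 lb.

T = 960.0 lb, A_x = 344.0 lb, A_y = 453.7 lb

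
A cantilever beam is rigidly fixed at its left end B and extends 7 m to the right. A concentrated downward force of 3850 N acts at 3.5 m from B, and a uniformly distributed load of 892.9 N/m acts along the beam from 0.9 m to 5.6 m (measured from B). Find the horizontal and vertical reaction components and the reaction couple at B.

Resultant of the distributed load: 892.9 × 4.7 = 4196.63 N at 3.25 m from B.
ΣF_x = 0: B_x = 0.
ΣF_y = 0: B_y − 3850 − 892.9·4.7 = 0 → B_y = 8047 N.
ΣM about B: M_B − 3850·3.5 − (892.9·4.7)·3.25 = 0 → M_B = 27110 N·m.

B_x = 0, B_y = 8047 N, M_B = 27110 N·m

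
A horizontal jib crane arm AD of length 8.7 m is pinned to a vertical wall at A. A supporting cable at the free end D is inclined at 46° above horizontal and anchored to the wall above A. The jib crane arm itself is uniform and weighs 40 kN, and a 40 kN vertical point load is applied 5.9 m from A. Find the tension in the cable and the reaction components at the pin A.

ΣM about A: T·sin46°·8.7 − 40·4.35 − 40·5.9 = 0 → T = 410/(8.7·0.71934) = 65.5134 ≈ 65.51 kN.
ΣF_x = 0: A_x − T·cos46° = 0 → A_x = 65.5134 × 0.694658 = 45.51 kN.
ΣF_y = 0: A_y + T·sin46° − 40 − 40 = 0 → A_y = 80 − 65.5134 × 0.71934 = 32.87 kN.

T = 65.51 kN, A_x = 45.51 kN, A_y = 32.87 kN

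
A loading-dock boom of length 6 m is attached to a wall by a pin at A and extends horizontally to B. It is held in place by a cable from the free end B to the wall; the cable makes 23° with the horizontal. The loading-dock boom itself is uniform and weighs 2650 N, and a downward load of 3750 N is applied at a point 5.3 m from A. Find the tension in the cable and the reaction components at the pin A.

T = 11870 N, A_x = 10930 N, A_y = 1762 N

ΣM about A: T·sin23°·6 − 2650·3 − 3750·5.3 = 0 → T = 27825/(6·0.390731) = 11868.8 ≈ 11870 N.
ΣF_x = 0: A_x − T·cos23° = 0 → A_x = 11868.8 × 0.920505 = 10930 N.
ΣF_y = 0: A_y + T·sin23° − 2650 − 3750 = 0 → A_y = 6400 − 11868.8 × 0.390731 = 1762 N.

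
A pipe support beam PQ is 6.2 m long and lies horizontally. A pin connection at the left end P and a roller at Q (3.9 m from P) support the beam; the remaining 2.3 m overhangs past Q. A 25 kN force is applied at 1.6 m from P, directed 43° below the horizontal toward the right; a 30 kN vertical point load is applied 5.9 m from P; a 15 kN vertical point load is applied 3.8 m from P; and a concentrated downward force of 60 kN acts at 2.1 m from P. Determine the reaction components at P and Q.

P_x = -18.28 kN, P_y = 22.75 kN, Q_y = 99.30 kN

ΣM about P: Q_y·3.9 − 25·sin43°·1.6 − 30·5.9 − 15·3.8 − 60·2.1 = 0 → Q_y = 387.28/3.9 = 99.3026 ≈ 99.30 kN.
ΣF_y = 0: P_y + 99.3026 − 25·sin43° − 30 − 15 − 60 = 0 → P_y = 22.75 kN.
ΣF_x = 0: P_x + 25·cos43° = 0 → P_x = -18.28 kN.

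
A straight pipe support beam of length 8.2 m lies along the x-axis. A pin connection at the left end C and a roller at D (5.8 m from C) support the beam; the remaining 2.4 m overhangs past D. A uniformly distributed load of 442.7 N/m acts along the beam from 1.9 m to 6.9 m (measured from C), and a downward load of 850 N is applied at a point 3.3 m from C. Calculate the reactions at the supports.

C_x = 0, C_y = 900.7 N, D_y = 2163 N

Resultant of the distributed load: 442.7 × 5 = 2213.5 N at 4.4 m from C.
ΣM about C: D_y·5.8 − (442.7·5)·4.4 − 850·3.3 = 0 → D_y = 12544.4/5.8 = 2162.83 ≈ 2163 N.
ΣF_y = 0: C_y + 2162.83 − 442.7·5 − 850 = 0 → C_y = 900.7 N.
ΣF_x = 0: no horizontal applied forces, so C_x = 0.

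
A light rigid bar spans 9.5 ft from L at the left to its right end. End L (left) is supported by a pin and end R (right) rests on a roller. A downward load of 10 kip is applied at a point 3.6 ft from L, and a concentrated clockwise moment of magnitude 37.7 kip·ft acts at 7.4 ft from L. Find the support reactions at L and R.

L_x = 0, L_y = 2.242 kip, R_y = 7.758 kip

Taking moments about L: R_y·9.5 − 10·3.6 − 37.7 = 0 → R_y = 73.7/9.5 = 7.75789 ≈ 7.758 kip.
ΣF_y = 0: L_y + 7.75789 − 10 = 0 → L_y = 2.242 kip.
ΣF_x = 0: no horizontal applied forces, so L_x = 0.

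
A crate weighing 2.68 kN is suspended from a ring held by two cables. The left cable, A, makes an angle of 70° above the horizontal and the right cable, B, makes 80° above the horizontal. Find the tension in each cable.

ΣF_x = 0: −T_A·cos70° + T_B·cos80° = 0 → T_B = 1.96962·T_A.
ΣF_y = 0: T_A·sin70° + T_B·sin80° = 2.68.
Substitute: T_A·(0.939693 + 1.96962·0.984808) = 2.68 → T_A = 0.930753 ≈ 0.9308 kN.
Then T_B = 1.96962 × 0.930753 = 1.833 kN.

T_A = 0.9308 kN, T_B = 1.833 kN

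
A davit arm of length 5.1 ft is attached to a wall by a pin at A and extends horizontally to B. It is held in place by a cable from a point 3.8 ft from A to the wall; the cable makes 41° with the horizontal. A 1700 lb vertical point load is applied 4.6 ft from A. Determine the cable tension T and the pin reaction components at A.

T = 3137 lb, A_x = 2367 lb, A_y = -357.9 lb

ΣM about A: T·sin41°·3.8 − 1700·4.6 = 0 → T = 7820/(3.8·0.656059) = 3136.75 ≈ 3137 lb.
ΣF_x = 0: A_x − T·cos41° = 0 → A_x = 3136.75 × 0.75471 = 2367 lb.
ΣF_y = 0: A_y + T·sin41° − 1700 = 0 → A_y = 1700 − 3136.75 × 0.656059 = -357.9 lb.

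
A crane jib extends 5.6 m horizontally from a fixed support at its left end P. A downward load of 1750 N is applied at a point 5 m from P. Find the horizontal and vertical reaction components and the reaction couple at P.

ΣF_x = 0: P_x = 0.
ΣF_y = 0: P_y − 1750 = 0 → P_y = 1750 N.
ΣM about P: M_P − 1750·5 = 0 → M_P = 8750 N·m.

P_x = 0, P_y = 1750 N, M_P = 8750 N·m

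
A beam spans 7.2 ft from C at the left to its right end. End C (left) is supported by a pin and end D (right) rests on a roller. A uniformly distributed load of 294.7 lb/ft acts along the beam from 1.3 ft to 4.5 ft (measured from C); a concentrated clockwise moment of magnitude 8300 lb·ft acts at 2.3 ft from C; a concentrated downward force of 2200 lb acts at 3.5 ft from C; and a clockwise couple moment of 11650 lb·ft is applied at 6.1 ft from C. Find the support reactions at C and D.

C_x = 0, C_y = -1077 lb, D_y = 4220 lb

Resultant of the distributed load: 294.7 × 3.2 = 943.04 lb at 2.9 ft from C.
Taking moments about C: D_y·7.2 − (294.7·3.2)·2.9 − 8300 − 2200·3.5 − 11650 = 0 → D_y = 30384.816/7.2 = 4220.11 ≈ 4220 lb.
ΣF_y = 0: C_y + 4220.11 − 294.7·3.2 − 2200 = 0 → C_y = -1077 lb.
ΣF_x = 0: no horizontal applied forces, so C_x = 0.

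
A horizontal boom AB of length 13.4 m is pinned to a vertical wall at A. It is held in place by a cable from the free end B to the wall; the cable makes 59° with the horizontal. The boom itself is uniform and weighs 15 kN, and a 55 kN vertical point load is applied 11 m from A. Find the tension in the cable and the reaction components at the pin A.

ΣM about A: T·sin59°·13.4 − 15·6.7 − 55·11 = 0 → T = 705.5/(13.4·0.857167) = 61.4224 ≈ 61.42 kN.
ΣF_x = 0: A_x − T·cos59° = 0 → A_x = 61.4224 × 0.515038 = 31.63 kN.
ΣF_y = 0: A_y + T·sin59° − 15 − 55 = 0 → A_y = 70 − 61.4224 × 0.857167 = 17.35 kN.

T = 61.42 kN, A_x = 31.63 kN, A_y = 17.35 kN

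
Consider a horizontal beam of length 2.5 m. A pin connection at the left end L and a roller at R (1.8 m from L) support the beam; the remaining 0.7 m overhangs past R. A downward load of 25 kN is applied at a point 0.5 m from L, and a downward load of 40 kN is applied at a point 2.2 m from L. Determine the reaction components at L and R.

L_x = 0, L_y = 9.167 kN, R_y = 55.83 kN

Taking moments about L: R_y·1.8 − 25·0.5 − 40·2.2 = 0 → R_y = 100.5/1.8 = 55.8333 ≈ 55.83 kN.
ΣF_y = 0: L_y + 55.8333 − 25 − 40 = 0 → L_y = 9.167 kN.
ΣF_x = 0: no horizontal applied forces, so L_x = 0.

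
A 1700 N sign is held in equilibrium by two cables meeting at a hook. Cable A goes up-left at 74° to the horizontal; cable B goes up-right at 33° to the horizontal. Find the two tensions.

ΣF_x = 0: −T_A·cos74° + T_B·cos33° = 0 → T_B = 0.32866·T_A.
ΣF_y = 0: T_A·sin74° + T_B·sin33° = 1700.
Substitute: T_A·(0.961262 + 0.32866·0.544639) = 1700 → T_A = 1490.88 ≈ 1491 N.
Then T_B = 0.32866 × 1490.88 = 490.0 N.

T_A = 1491 N, T_B = 490.0 N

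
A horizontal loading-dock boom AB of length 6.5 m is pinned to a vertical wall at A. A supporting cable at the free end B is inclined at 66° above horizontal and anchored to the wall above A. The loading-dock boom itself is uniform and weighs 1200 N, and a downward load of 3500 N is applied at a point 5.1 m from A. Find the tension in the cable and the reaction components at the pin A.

T = 3663 N, A_x = 1490 N, A_y = 1354 N

ΣM about A: T·sin66°·6.5 − 1200·3.25 − 3500·5.1 = 0 → T = 21750/(6.5·0.913545) = 3662.82 ≈ 3663 N.
ΣF_x = 0: A_x − T·cos66° = 0 → A_x = 3662.82 × 0.406737 = 1490 N.
ΣF_y = 0: A_y + T·sin66° − 1200 − 3500 = 0 → A_y = 4700 − 3662.82 × 0.913545 = 1354 N.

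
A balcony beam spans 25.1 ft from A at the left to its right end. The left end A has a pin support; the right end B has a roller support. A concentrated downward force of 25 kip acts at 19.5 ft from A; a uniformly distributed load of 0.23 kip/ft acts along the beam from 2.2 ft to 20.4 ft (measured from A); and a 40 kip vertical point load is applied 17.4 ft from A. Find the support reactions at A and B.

Resultant of the distributed load: 0.23 × 18.2 = 4.186 kip at 11.3 ft from A.
Taking moments about A: B_y·25.1 − 25·19.5 − (0.23·18.2)·11.3 − 40·17.4 = 0 → B_y = 1230.8018/25.1 = 49.0359 ≈ 49.04 kip.
ΣF_y = 0: A_y + 49.0359 − 25 − 0.23·18.2 − 40 = 0 → A_y = 20.15 kip.
ΣF_x = 0: no horizontal applied forces, so A_x = 0.

A_x = 0, A_y = 20.15 kip, B_y = 49.04 kip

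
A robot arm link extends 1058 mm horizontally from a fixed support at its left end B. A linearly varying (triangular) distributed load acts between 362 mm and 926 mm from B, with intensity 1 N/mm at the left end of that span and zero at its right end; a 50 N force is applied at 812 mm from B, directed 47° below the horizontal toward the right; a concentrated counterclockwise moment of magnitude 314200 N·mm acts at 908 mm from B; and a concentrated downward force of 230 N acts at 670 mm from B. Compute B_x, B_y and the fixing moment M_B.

B_x = -34.10 N, B_y = 548.6 N, M_B = 24690 N·mm

Resultant of the triangular load: ½ × 1 × 564 = 282 N, acting at 550 mm from B (one-third of the span from the peak).
ΣF_x = 0: B_x + 50·cos47° = 0 → B_x = -34.10 N.
ΣF_y = 0: B_y − ½·1·564 − 50·sin47° − 230 = 0 → B_y = 548.6 N.
ΣM about B: M_B − (½·1·564)·550 − 50·sin47°·812 + 314200 − 230·670 = 0 → M_B = 24690 N·mm.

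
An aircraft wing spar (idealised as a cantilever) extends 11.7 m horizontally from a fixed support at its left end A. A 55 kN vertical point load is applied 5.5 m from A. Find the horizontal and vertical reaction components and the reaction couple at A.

ΣF_x = 0: A_x = 0.
ΣF_y = 0: A_y − 55 = 0 → A_y = 55.00 kN.
ΣM about A: M_A − 55·5.5 = 0 → M_A = 302.5 kN·m.

A_x = 0, A_y = 55.00 kN, M_A = 302.5 kN·m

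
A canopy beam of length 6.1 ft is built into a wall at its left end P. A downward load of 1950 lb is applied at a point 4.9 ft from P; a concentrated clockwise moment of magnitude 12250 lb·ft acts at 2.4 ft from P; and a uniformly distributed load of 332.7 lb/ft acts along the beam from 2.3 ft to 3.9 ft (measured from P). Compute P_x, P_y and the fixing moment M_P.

P_x = 0, P_y = 2482 lb, M_P = 23460 lb·ft

Resultant of the distributed load: 332.7 × 1.6 = 532.32 lb at 3.1 ft from P.
ΣF_x = 0: P_x = 0.
ΣF_y = 0: P_y − 1950 − 332.7·1.6 = 0 → P_y = 2482 lb.
ΣM about P: M_P − 1950·4.9 − 12250 − (332.7·1.6)·3.1 = 0 → M_P = 23460 lb·ft.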